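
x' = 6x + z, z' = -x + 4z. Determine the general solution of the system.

Coefficient matrix A = [[6, 1], [-1, 4]].
Characteristic polynomial det(A - λI) = λ^2 - 10λ + 25 = 0.
Single eigenvalue λ = 5 with algebraic multiplicity 2.
Eigenvector v = (-1,1); generalized eigenvector w with (A-λI)w=v is (-2,1).
General solution: e^(5t)[C_1·v + C_2·(t·v + w)].

x(t) = -C_1e^(5t) - C_2te^(5t) - 2C_2e^(5t), z(t) = C_1e^(5t) + C_2te^(5t) + C_2e^(5t)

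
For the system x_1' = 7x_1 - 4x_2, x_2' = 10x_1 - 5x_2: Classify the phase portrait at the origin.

unstable spiral

A = [[7,-4],[10,-5]]; det(A-λI) = λ^2 - 2λ + 5.
λ = 1 ± 2i: positive real part.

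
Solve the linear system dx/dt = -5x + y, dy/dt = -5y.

Coefficient matrix A = [[-5, 1], [0, -5]].
Characteristic polynomial det(A - λI) = λ^2 + 10λ + 25 = 0.
Single eigenvalue λ = -5 with algebraic multiplicity 2.
Eigenvector v = (1,0); generalized eigenvector w with (A-λI)w=v is (3,1).
General solution: e^(-5t)[C_1·v + C_2·(t·v + w)].

x(t) = C_1e^(-5t) + C_2te^(-5t) + 3C_2e^(-5t), y(t) = C_2e^(-5t)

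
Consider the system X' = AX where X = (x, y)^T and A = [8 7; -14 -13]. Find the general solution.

x(t) = K_1e^(-6t) - K_2e^(t), y(t) = -2K_1e^(-6t) + K_2e^(t)

Coefficient matrix A = [[8, 7], [-14, -13]].
Characteristic polynomial det(A - λI) = λ^2 + 5λ - 6 = 0.
Eigenvalues λ = -6, 1.
For λ=-6: (A-λI) row 1 is [14, 7], so an eigenvector is (1, -2).
For λ=1: (A-λI) row 1 is [7, 7], so an eigenvector is (-1, 1).
General solution: K_1e^(-6t)(1,-2) + K_2e^(t)(-1,1).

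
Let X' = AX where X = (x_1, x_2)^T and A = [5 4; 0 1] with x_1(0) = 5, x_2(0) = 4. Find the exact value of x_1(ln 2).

280

A = [[5,4],[0,1]]; eigenvalues λ = 5, 1.
Eigenvectors: (-1,0) for λ=5, (-1,1) for λ=1.
From the initial condition, c_1 = -9, c_2 = 4.
x_1(ln 2) = (-9)(2^5)(-1) + (4)(2^1)(-1) = 280.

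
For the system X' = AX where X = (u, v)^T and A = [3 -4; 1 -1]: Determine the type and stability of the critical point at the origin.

unstable improper node

A = [[3,-4],[1,-1]]; det(A-λI) = λ^2 - 2λ + 1.
repeated λ = 1 with a single eigenvector.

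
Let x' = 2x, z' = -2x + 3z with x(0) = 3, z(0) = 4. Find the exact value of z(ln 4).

-32

A = [[2,0],[-2,3]]; eigenvalues λ = 2, 3.
Eigenvectors: (1,2) for λ=2, (0,1) for λ=3.
From the initial condition, c_1 = 3, c_2 = -2.
z(ln 4) = (3)(4^2)(2) + (-2)(4^3)(1) = -32.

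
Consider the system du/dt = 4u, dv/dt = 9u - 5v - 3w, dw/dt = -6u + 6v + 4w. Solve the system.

u(t) = K_2e^(4t), v(t) = K_1e^(t) + K_2e^(4t) + K_3e^(-2t), w(t) = -2K_1e^(t) - K_3e^(-2t)

Coefficient matrix A = [[4, 0, 0], [9, -5, -3], [-6, 6, 4]].
det(A - λI) = 0 gives eigenvalues λ = 1, 4, -2.
For λ=1: eigenvector (0,1,-2).
For λ=4: eigenvector (1,1,0).
For λ=-2: eigenvector (0,1,-1).
General solution: K_1e^(t)(0,1,-2) + K_2e^(4t)(1,1,0) + K_3e^(-2t)(0,1,-1).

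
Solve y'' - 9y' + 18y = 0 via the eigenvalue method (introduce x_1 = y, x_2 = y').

y(t) = K_1e^(6t) + K_2e^(3t)

Let x_1 = y, x_2 = y'. Then x_1' = x_2 and x_2' = -18x_1 + 9x_2.
A = [[0,1],[-18,9]]; det(A-λI) = λ^2 - 9λ + 18.
Eigenvalues λ = 6, 3 with eigenvectors (1,6), (1,3).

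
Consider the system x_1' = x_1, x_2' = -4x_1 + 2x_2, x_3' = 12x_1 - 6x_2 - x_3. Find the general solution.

x_1(t) = c_1e^(t), x_2(t) = 4c_1e^(t) + c_2e^(2t), x_3(t) = -6c_1e^(t) - 2c_2e^(2t) + c_3e^(-t)

Coefficient matrix A = [[1, 0, 0], [-4, 2, 0], [12, -6, -1]].
det(A - λI) = 0 gives eigenvalues λ = 1, 2, -1.
For λ=1: eigenvector (1,4,-6).
For λ=2: eigenvector (0,1,-2).
For λ=-1: eigenvector (0,0,1).
General solution: c_1e^(t)(1,4,-6) + c_2e^(2t)(0,1,-2) + c_3e^(-t)(0,0,1).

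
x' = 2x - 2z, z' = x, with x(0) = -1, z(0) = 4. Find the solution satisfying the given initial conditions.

Coefficient matrix A = [[2, -2], [1, 0]].
Characteristic polynomial det(A - λI) = λ^2 - 2λ + 2 = 0.
Eigenvalues λ = 1 ± i (complex conjugate pair).
For λ=1+i: an eigenvector is (1,1) - i(-1,0) = (1 + i, 1).
A real fundamental pair from Re and Im of e^((1+i)t)v: X_1 = e^(t)(cos(t)·(1,1) + sin(t)·(-1,0)), X_2 = e^(t)(sin(t)·(1,1) - cos(t)·(-1,0)).
General solution: K_1X_1 + K_2X_2.
Applying x(0)=-1, z(0)=4 gives K_1=4, K_2=-5.

x(t) = -9e^(t)sin(t) - e^(t)cos(t), z(t) = -5e^(t)sin(t) + 4e^(t)cos(t)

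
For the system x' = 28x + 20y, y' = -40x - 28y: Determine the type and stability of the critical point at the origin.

A = [[28,20],[-40,-28]]; det(A-λI) = λ^2 + 16.
λ = 0 ± 4i: zero real part.

center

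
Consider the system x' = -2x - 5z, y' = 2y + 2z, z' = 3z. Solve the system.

x(t) = K_1e^(-2t) - K_2e^(3t), y(t) = 2K_2e^(3t) + K_3e^(2t), z(t) = K_2e^(3t)

Coefficient matrix A = [[-2, 0, -5], [0, 2, 2], [0, 0, 3]].
det(A - λI) = 0 gives eigenvalues λ = -2, 3, 2.
For λ=-2: eigenvector (1,0,0).
For λ=3: eigenvector (-1,2,1).
For λ=2: eigenvector (0,1,0).
General solution: K_1e^(-2t)(1,0,0) + K_2e^(3t)(-1,2,1) + K_3e^(2t)(0,1,0).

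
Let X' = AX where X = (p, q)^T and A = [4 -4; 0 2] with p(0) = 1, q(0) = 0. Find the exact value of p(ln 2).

A = [[4,-4],[0,2]]; eigenvalues λ = 2, 4.
Eigenvectors: (-2,-1) for λ=2, (-1,0) for λ=4.
From the initial condition, c_1 = 0, c_2 = -1.
p(ln 2) = (0)(2^2)(-2) + (-1)(2^4)(-1) = 16.

16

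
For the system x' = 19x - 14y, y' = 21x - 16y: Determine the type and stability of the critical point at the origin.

saddle

A = [[19,-14],[21,-16]]; det(A-λI) = λ^2 - 3λ - 10.
λ = -2, 5: opposite signs.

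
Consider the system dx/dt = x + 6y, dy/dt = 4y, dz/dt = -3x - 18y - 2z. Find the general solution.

x(t) = 2c_2e^(4t) + c_3e^(t), y(t) = c_2e^(4t), z(t) = c_1e^(-2t) - 4c_2e^(4t) - c_3e^(t)

Coefficient matrix A = [[1, 6, 0], [0, 4, 0], [-3, -18, -2]].
det(A - λI) = 0 gives eigenvalues λ = -2, 4, 1.
For λ=-2: eigenvector (0,0,1).
For λ=4: eigenvector (2,1,-4).
For λ=1: eigenvector (1,0,-1).
General solution: c_1e^(-2t)(0,0,1) + c_2e^(4t)(2,1,-4) + c_3e^(t)(1,0,-1).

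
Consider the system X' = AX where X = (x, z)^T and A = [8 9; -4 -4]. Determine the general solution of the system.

x(t) = -3c_1e^(2t) - 3c_2te^(2t) + c_2e^(2t), z(t) = 2c_1e^(2t) + 2c_2te^(2t) - c_2e^(2t)

Coefficient matrix A = [[8, 9], [-4, -4]].
Characteristic polynomial det(A - λI) = λ^2 - 4λ + 4 = 0.
Single eigenvalue λ = 2 with algebraic multiplicity 2.
Eigenvector v = (-3,2); generalized eigenvector w with (A-λI)w=v is (1,-1).
General solution: e^(2t)[c_1·v + c_2·(t·v + w)].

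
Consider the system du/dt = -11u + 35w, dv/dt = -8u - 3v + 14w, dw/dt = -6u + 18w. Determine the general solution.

Coefficient matrix A = [[-11, 0, 35], [-8, -3, 14], [-6, 0, 18]].
det(A - λI) = 0 gives eigenvalues λ = 3, -3, 4.
For λ=3: eigenvector (5,-2,2).
For λ=-3: eigenvector (0,1,0).
For λ=4: eigenvector (7,-2,3).
General solution: K_1e^(3t)(5,-2,2) + K_2e^(-3t)(0,1,0) + K_3e^(4t)(7,-2,3).

u(t) = 5K_1e^(3t) + 7K_3e^(4t), v(t) = -2K_1e^(3t) + K_2e^(-3t) - 2K_3e^(4t), w(t) = 2K_1e^(3t) + 3K_3e^(4t)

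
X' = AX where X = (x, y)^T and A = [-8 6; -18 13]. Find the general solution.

x(t) = -2C_1e^(t) + C_2e^(4t), y(t) = -3C_1e^(t) + 2C_2e^(4t)

Coefficient matrix A = [[-8, 6], [-18, 13]].
Characteristic polynomial det(A - λI) = λ^2 - 5λ + 4 = 0.
Eigenvalues λ = 1, 4.
For λ=1: (A-λI) row 1 is [-9, 6], so an eigenvector is (-2, -3).
For λ=4: (A-λI) row 1 is [-12, 6], so an eigenvector is (1, 2).
General solution: C_1e^(t)(-2,-3) + C_2e^(4t)(1,2).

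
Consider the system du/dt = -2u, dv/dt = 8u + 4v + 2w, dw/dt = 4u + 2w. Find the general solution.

u(t) = K_1e^(-2t), v(t) = -K_1e^(-2t) - K_2e^(2t) + K_3e^(4t), w(t) = -K_1e^(-2t) + K_2e^(2t)

Coefficient matrix A = [[-2, 0, 0], [8, 4, 2], [4, 0, 2]].
det(A - λI) = 0 gives eigenvalues λ = -2, 2, 4.
For λ=-2: eigenvector (1,-1,-1).
For λ=2: eigenvector (0,-1,1).
For λ=4: eigenvector (0,1,0).
General solution: K_1e^(-2t)(1,-1,-1) + K_2e^(2t)(0,-1,1) + K_3e^(4t)(0,1,0).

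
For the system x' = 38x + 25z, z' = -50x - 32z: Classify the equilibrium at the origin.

A = [[38,25],[-50,-32]]; det(A-λI) = λ^2 - 6λ + 34.
λ = 3 ± 5i: positive real part.

unstable spiral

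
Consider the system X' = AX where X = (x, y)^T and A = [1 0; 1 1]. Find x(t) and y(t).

x(t) = -K_2e^(t), y(t) = -K_1e^(t) - K_2te^(t) - 2K_2e^(t)

Coefficient matrix A = [[1, 0], [1, 1]].
Characteristic polynomial det(A - λI) = λ^2 - 2λ + 1 = 0.
Single eigenvalue λ = 1 with algebraic multiplicity 2.
Eigenvector v = (0,-1); generalized eigenvector w with (A-λI)w=v is (-1,-2).
General solution: e^(t)[K_1·v + K_2·(t·v + w)].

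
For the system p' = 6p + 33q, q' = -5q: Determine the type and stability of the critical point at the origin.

A = [[6,33],[0,-5]]; det(A-λI) = λ^2 - λ - 30.
λ = 6, -5: opposite signs.

saddle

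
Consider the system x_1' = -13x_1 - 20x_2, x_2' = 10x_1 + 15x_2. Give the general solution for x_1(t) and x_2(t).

x_1(t) = -3c_1e^(t)sin(2t) - c_1e^(t)cos(2t) - c_2e^(t)sin(2t) + 3c_2e^(t)cos(2t), x_2(t) = 2c_1e^(t)sin(2t) + c_1e^(t)cos(2t) + c_2e^(t)sin(2t) - 2c_2e^(t)cos(2t)

Coefficient matrix A = [[-13, -20], [10, 15]].
Characteristic polynomial det(A - λI) = λ^2 - 2λ + 5 = 0.
Eigenvalues λ = 1 ± 2i (complex conjugate pair).
For λ=1+2i: an eigenvector is (-1,1) - i(-3,2) = (-1 + 3i, 1 - 2i).
A real fundamental pair from Re and Im of e^((1+2i)t)v: X_1 = e^(t)(cos(2t)·(-1,1) + sin(2t)·(-3,2)), X_2 = e^(t)(sin(2t)·(-1,1) - cos(2t)·(-3,2)).
General solution: c_1X_1 + c_2X_2.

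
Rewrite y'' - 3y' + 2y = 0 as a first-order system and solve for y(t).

Let x_1 = y, x_2 = y'. Then x_1' = x_2 and x_2' = -2x_1 + 3x_2.
A = [[0,1],[-2,3]]; det(A-λI) = λ^2 - 3λ + 2.
Eigenvalues λ = 1, 2 with eigenvectors (1,1), (1,2).

y(t) = C_1e^(t) + C_2e^(2t)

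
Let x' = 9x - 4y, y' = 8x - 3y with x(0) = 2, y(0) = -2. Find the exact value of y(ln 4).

A = [[9,-4],[8,-3]]; eigenvalues λ = 1, 5.
Eigenvectors: (-1,-2) for λ=1, (1,1) for λ=5.
From the initial condition, c_1 = 4, c_2 = 6.
y(ln 4) = (4)(4^1)(-2) + (6)(4^5)(1) = 6112.

6112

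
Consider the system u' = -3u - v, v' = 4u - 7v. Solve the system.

u(t) = C_1e^(-5t) + C_2te^(-5t) + 2C_2e^(-5t), v(t) = 2C_1e^(-5t) + 2C_2te^(-5t) + 3C_2e^(-5t)

Coefficient matrix A = [[-3, -1], [4, -7]].
Characteristic polynomial det(A - λI) = λ^2 + 10λ + 25 = 0.
Single eigenvalue λ = -5 with algebraic multiplicity 2.
Eigenvector v = (1,2); generalized eigenvector w with (A-λI)w=v is (2,3).
General solution: e^(-5t)[C_1·v + C_2·(t·v + w)].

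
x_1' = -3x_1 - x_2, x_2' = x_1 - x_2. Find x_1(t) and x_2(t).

Coefficient matrix A = [[-3, -1], [1, -1]].
Characteristic polynomial det(A - λI) = λ^2 + 4λ + 4 = 0.
Single eigenvalue λ = -2 with algebraic multiplicity 2.
Eigenvector v = (1,-1); generalized eigenvector w with (A-λI)w=v is (-3,2).
General solution: e^(-2t)[C_1·v + C_2·(t·v + w)].

x_1(t) = C_1e^(-2t) + C_2te^(-2t) - 3C_2e^(-2t), x_2(t) = -C_1e^(-2t) - C_2te^(-2t) + 2C_2e^(-2t)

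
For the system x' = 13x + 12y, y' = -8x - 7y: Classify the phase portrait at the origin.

unstable node

A = [[13,12],[-8,-7]]; det(A-λI) = λ^2 - 6λ + 5.
λ = 5, 1: both positive.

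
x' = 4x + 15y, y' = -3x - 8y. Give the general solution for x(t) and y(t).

Coefficient matrix A = [[4, 15], [-3, -8]].
Characteristic polynomial det(A - λI) = λ^2 + 4λ + 13 = 0.
Eigenvalues λ = -2 ± 3i (complex conjugate pair).
For λ=-2+3i: an eigenvector is (1,0) - i(2,-1) = (1 - 2i, 0 + i).
A real fundamental pair from Re and Im of e^((-2+3i)t)v: X_1 = e^(-2t)(cos(3t)·(1,0) + sin(3t)·(2,-1)), X_2 = e^(-2t)(sin(3t)·(1,0) - cos(3t)·(2,-1)).
General solution: K_1X_1 + K_2X_2.

x(t) = 2K_1e^(-2t)sin(3t) + K_1e^(-2t)cos(3t) + K_2e^(-2t)sin(3t) - 2K_2e^(-2t)cos(3t), y(t) = -K_1e^(-2t)sin(3t) + K_2e^(-2t)cos(3t)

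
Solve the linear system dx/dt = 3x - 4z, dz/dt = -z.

x(t) = K_1e^(-t) - K_2e^(3t), z(t) = K_1e^(-t)

Coefficient matrix A = [[3, -4], [0, -1]].
Characteristic polynomial det(A - λI) = λ^2 - 2λ - 3 = 0.
Eigenvalues λ = -1, 3.
For λ=-1: (A-λI) row 1 is [4, -4], so an eigenvector is (1, 1).
For λ=3: (A-λI) row 1 is [0, -4], so an eigenvector is (-1, 0).
General solution: K_1e^(-t)(1,1) + K_2e^(3t)(-1,0).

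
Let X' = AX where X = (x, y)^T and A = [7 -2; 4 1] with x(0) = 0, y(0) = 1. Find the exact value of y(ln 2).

A = [[7,-2],[4,1]]; eigenvalues λ = 5, 3.
Eigenvectors: (1,1) for λ=5, (1,2) for λ=3.
From the initial condition, c_1 = -1, c_2 = 1.
y(ln 2) = (-1)(2^5)(1) + (1)(2^3)(2) = -16.

-16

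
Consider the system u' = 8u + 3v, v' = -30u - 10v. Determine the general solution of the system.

u(t) = -c_1e^(-t)cos(3t) - c_2e^(-t)sin(3t), v(t) = c_1e^(-t)sin(3t) + 3c_1e^(-t)cos(3t) + 3c_2e^(-t)sin(3t) - c_2e^(-t)cos(3t)

Coefficient matrix A = [[8, 3], [-30, -10]].
Characteristic polynomial det(A - λI) = λ^2 + 2λ + 10 = 0.
Eigenvalues λ = -1 ± 3i (complex conjugate pair).
For λ=-1+3i: an eigenvector is (-1,3) - i(0,1) = (-1, 3 - i).
A real fundamental pair from Re and Im of e^((-1+3i)t)v: X_1 = e^(-t)(cos(3t)·(-1,3) + sin(3t)·(0,1)), X_2 = e^(-t)(sin(3t)·(-1,3) - cos(3t)·(0,1)).
General solution: c_1X_1 + c_2X_2.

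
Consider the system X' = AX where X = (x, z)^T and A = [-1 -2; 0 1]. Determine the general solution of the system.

Coefficient matrix A = [[-1, -2], [0, 1]].
Characteristic polynomial det(A - λI) = λ^2 - 1 = 0.
Eigenvalues λ = 1, -1.
For λ=1: (A-λI) row 1 is [-2, -2], so an eigenvector is (-1, 1).
For λ=-1: (A-λI) row 1 is [0, -2], so an eigenvector is (-1, 0).
General solution: K_1e^(t)(-1,1) + K_2e^(-t)(-1,0).

x(t) = -K_1e^(t) - K_2e^(-t), z(t) = K_1e^(t)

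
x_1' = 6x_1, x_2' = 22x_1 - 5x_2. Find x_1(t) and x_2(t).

x_1(t) = c_2e^(6t), x_2(t) = -c_1e^(-5t) + 2c_2e^(6t)

Coefficient matrix A = [[6, 0], [22, -5]].
Characteristic polynomial det(A - λI) = λ^2 - λ - 30 = 0.
Eigenvalues λ = -5, 6.
For λ=-5: (A-λI) row 1 is [11, 0], so an eigenvector is (0, -1).
For λ=6: (A-λI) row 2 is [22, -11], so an eigenvector is (1, 2).
General solution: c_1e^(-5t)(0,-1) + c_2e^(6t)(1,2).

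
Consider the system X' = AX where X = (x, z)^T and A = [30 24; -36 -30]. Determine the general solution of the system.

x(t) = K_1e^(6t) - 2K_2e^(-6t), z(t) = -K_1e^(6t) + 3K_2e^(-6t)

Coefficient matrix A = [[30, 24], [-36, -30]].
Characteristic polynomial det(A - λI) = λ^2 - 36 = 0.
Eigenvalues λ = 6, -6.
For λ=6: (A-λI) row 1 is [24, 24], so an eigenvector is (1, -1).
For λ=-6: (A-λI) row 1 is [36, 24], so an eigenvector is (-2, 3).
General solution: K_1e^(6t)(1,-1) + K_2e^(-6t)(-2,3).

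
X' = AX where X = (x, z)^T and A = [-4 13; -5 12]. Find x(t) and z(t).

x(t) = -3c_1e^(4t)sin(t) + 2c_1e^(4t)cos(t) + 2c_2e^(4t)sin(t) + 3c_2e^(4t)cos(t), z(t) = -2c_1e^(4t)sin(t) + c_1e^(4t)cos(t) + c_2e^(4t)sin(t) + 2c_2e^(4t)cos(t)

Coefficient matrix A = [[-4, 13], [-5, 12]].
Characteristic polynomial det(A - λI) = λ^2 - 8λ + 17 = 0.
Eigenvalues λ = 4 ± i (complex conjugate pair).
For λ=4+i: an eigenvector is (2,1) - i(-3,-2) = (2 + 3i, 1 + 2i).
A real fundamental pair from Re and Im of e^((4+i)t)v: X_1 = e^(4t)(cos(t)·(2,1) + sin(t)·(-3,-2)), X_2 = e^(4t)(sin(t)·(2,1) - cos(t)·(-3,-2)).
General solution: c_1X_1 + c_2X_2.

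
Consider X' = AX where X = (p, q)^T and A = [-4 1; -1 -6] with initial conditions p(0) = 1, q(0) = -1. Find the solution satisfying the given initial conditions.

p(t) = e^(-5t), q(t) = -e^(-5t)

Coefficient matrix A = [[-4, 1], [-1, -6]].
Characteristic polynomial det(A - λI) = λ^2 + 10λ + 25 = 0.
Single eigenvalue λ = -5 with algebraic multiplicity 2.
Eigenvector v = (1,-1); generalized eigenvector w with (A-λI)w=v is (3,-2).
General solution: e^(-5t)[c_1·v + c_2·(t·v + w)].
Applying p(0)=1, q(0)=-1 gives c_1=1, c_2=0.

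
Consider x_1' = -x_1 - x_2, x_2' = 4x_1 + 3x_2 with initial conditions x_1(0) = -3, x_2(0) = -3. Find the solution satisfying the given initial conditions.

x_1(t) = 9te^(t) - 3e^(t), x_2(t) = -18te^(t) - 3e^(t)

Coefficient matrix A = [[-1, -1], [4, 3]].
Characteristic polynomial det(A - λI) = λ^2 - 2λ + 1 = 0.
Single eigenvalue λ = 1 with algebraic multiplicity 2.
Eigenvector v = (-1,2); generalized eigenvector w with (A-λI)w=v is (2,-3).
General solution: e^(t)[c_1·v + c_2·(t·v + w)].
Applying x_1(0)=-3, x_2(0)=-3 gives c_1=-15, c_2=-9.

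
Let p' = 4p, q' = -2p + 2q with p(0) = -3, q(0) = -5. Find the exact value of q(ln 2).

16

A = [[4,0],[-2,2]]; eigenvalues λ = 2, 4.
Eigenvectors: (0,1) for λ=2, (1,-1) for λ=4.
From the initial condition, c_1 = -8, c_2 = -3.
q(ln 2) = (-8)(2^2)(1) + (-3)(2^4)(-1) = 16.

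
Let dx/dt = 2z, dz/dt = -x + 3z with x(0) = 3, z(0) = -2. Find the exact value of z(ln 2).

-18

A = [[0,2],[-1,3]]; eigenvalues λ = 1, 2.
Eigenvectors: (-2,-1) for λ=1, (1,1) for λ=2.
From the initial condition, c_1 = -5, c_2 = -7.
z(ln 2) = (-5)(2^1)(-1) + (-7)(2^2)(1) = -18.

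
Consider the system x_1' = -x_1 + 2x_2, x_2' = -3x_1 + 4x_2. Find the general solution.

Coefficient matrix A = [[-1, 2], [-3, 4]].
Characteristic polynomial det(A - λI) = λ^2 - 3λ + 2 = 0.
Eigenvalues λ = 2, 1.
For λ=2: (A-λI) row 1 is [-3, 2], so an eigenvector is (2, 3).
For λ=1: (A-λI) row 1 is [-2, 2], so an eigenvector is (1, 1).
General solution: K_1e^(2t)(2,3) + K_2e^(t)(1,1).

x_1(t) = 2K_1e^(2t) + K_2e^(t), x_2(t) = 3K_1e^(2t) + K_2e^(t)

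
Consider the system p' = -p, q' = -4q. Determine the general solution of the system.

p(t) = K_2e^(-t), q(t) = -K_1e^(-4t)

Coefficient matrix A = [[-1, 0], [0, -4]].
Characteristic polynomial det(A - λI) = λ^2 + 5λ + 4 = 0.
Eigenvalues λ = -4, -1.
For λ=-4: (A-λI) row 1 is [3, 0], so an eigenvector is (0, -1).
For λ=-1: (A-λI) row 2 is [0, -3], so an eigenvector is (1, 0).
General solution: K_1e^(-4t)(0,-1) + K_2e^(-t)(1,0).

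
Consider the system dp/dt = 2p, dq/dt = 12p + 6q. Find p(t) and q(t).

p(t) = C_2e^(2t), q(t) = C_1e^(6t) - 3C_2e^(2t)

Coefficient matrix A = [[2, 0], [12, 6]].
Characteristic polynomial det(A - λI) = λ^2 - 8λ + 12 = 0.
Eigenvalues λ = 6, 2.
For λ=6: (A-λI) row 1 is [-4, 0], so an eigenvector is (0, 1).
For λ=2: (A-λI) row 2 is [12, 4], so an eigenvector is (1, -3).
General solution: C_1e^(6t)(0,1) + C_2e^(2t)(1,-3).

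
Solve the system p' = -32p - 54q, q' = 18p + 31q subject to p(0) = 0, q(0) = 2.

p(t) = -12e^(4t) + 12e^(-5t), q(t) = 8e^(4t) - 6e^(-5t)

Coefficient matrix A = [[-32, -54], [18, 31]].
Characteristic polynomial det(A - λI) = λ^2 + λ - 20 = 0.
Eigenvalues λ = -5, 4.
For λ=-5: (A-λI) row 1 is [-27, -54], so an eigenvector is (-2, 1).
For λ=4: (A-λI) row 1 is [-36, -54], so an eigenvector is (3, -2).
General solution: c_1e^(-5t)(-2,1) + c_2e^(4t)(3,-2).
Applying p(0)=0, q(0)=2 gives c_1=-6, c_2=-4.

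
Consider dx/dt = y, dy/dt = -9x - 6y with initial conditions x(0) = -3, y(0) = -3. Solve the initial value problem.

Coefficient matrix A = [[0, 1], [-9, -6]].
Characteristic polynomial det(A - λI) = λ^2 + 6λ + 9 = 0.
Single eigenvalue λ = -3 with algebraic multiplicity 2.
Eigenvector v = (1,-3); generalized eigenvector w with (A-λI)w=v is (1,-2).
General solution: e^(-3t)[K_1·v + K_2·(t·v + w)].
Applying x(0)=-3, y(0)=-3 gives K_1=9, K_2=-12.

x(t) = -12te^(-3t) - 3e^(-3t), y(t) = 36te^(-3t) - 3e^(-3t)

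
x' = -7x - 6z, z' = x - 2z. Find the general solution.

Coefficient matrix A = [[-7, -6], [1, -2]].
Characteristic polynomial det(A - λI) = λ^2 + 9λ + 20 = 0.
Eigenvalues λ = -5, -4.
For λ=-5: (A-λI) row 1 is [-2, -6], so an eigenvector is (-3, 1).
For λ=-4: (A-λI) row 1 is [-3, -6], so an eigenvector is (-2, 1).
General solution: c_1e^(-5t)(-3,1) + c_2e^(-4t)(-2,1).

x(t) = -3c_1e^(-5t) - 2c_2e^(-4t), z(t) = c_1e^(-5t) + c_2e^(-4t)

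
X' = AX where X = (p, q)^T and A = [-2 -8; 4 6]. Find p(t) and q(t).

Coefficient matrix A = [[-2, -8], [4, 6]].
Characteristic polynomial det(A - λI) = λ^2 - 4λ + 20 = 0.
Eigenvalues λ = 2 ± 4i (complex conjugate pair).
For λ=2+4i: an eigenvector is (1,-1) - i(1,0) = (1 - i, -1).
A real fundamental pair from Re and Im of e^((2+4i)t)v: X_1 = e^(2t)(cos(4t)·(1,-1) + sin(4t)·(1,0)), X_2 = e^(2t)(sin(4t)·(1,-1) - cos(4t)·(1,0)).
General solution: C_1X_1 + C_2X_2.

p(t) = C_1e^(2t)sin(4t) + C_1e^(2t)cos(4t) + C_2e^(2t)sin(4t) - C_2e^(2t)cos(4t), q(t) = -C_1e^(2t)cos(4t) - C_2e^(2t)sin(4t)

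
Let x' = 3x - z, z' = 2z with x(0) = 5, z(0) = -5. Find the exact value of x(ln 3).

225

A = [[3,-1],[0,2]]; eigenvalues λ = 2, 3.
Eigenvectors: (-1,-1) for λ=2, (1,0) for λ=3.
From the initial condition, c_1 = 5, c_2 = 10.
x(ln 3) = (5)(3^2)(-1) + (10)(3^3)(1) = 225.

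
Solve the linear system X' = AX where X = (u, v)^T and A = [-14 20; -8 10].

u(t) = C_1e^(-2t)sin(4t) - 2C_1e^(-2t)cos(4t) - 2C_2e^(-2t)sin(4t) - C_2e^(-2t)cos(4t), v(t) = C_1e^(-2t)sin(4t) - C_1e^(-2t)cos(4t) - C_2e^(-2t)sin(4t) - C_2e^(-2t)cos(4t)

Coefficient matrix A = [[-14, 20], [-8, 10]].
Characteristic polynomial det(A - λI) = λ^2 + 4λ + 20 = 0.
Eigenvalues λ = -2 ± 4i (complex conjugate pair).
For λ=-2+4i: an eigenvector is (-2,-1) - i(1,1) = (-2 - i, -1 - i).
A real fundamental pair from Re and Im of e^((-2+4i)t)v: X_1 = e^(-2t)(cos(4t)·(-2,-1) + sin(4t)·(1,1)), X_2 = e^(-2t)(sin(4t)·(-2,-1) - cos(4t)·(1,1)).
General solution: C_1X_1 + C_2X_2.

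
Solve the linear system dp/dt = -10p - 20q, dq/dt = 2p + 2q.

p(t) = -3K_1e^(-4t)sin(2t) + K_1e^(-4t)cos(2t) + K_2e^(-4t)sin(2t) + 3K_2e^(-4t)cos(2t), q(t) = K_1e^(-4t)sin(2t) - K_2e^(-4t)cos(2t)

Coefficient matrix A = [[-10, -20], [2, 2]].
Characteristic polynomial det(A - λI) = λ^2 + 8λ + 20 = 0.
Eigenvalues λ = -4 ± 2i (complex conjugate pair).
For λ=-4+2i: an eigenvector is (1,0) - i(-3,1) = (1 + 3i, 0 - i).
A real fundamental pair from Re and Im of e^((-4+2i)t)v: X_1 = e^(-4t)(cos(2t)·(1,0) + sin(2t)·(-3,1)), X_2 = e^(-4t)(sin(2t)·(1,0) - cos(2t)·(-3,1)).
General solution: K_1X_1 + K_2X_2.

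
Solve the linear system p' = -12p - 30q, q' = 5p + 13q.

p(t) = 3C_1e^(-2t) + 2C_2e^(3t), q(t) = -C_1e^(-2t) - C_2e^(3t)

Coefficient matrix A = [[-12, -30], [5, 13]].
Characteristic polynomial det(A - λI) = λ^2 - λ - 6 = 0.
Eigenvalues λ = -2, 3.
For λ=-2: (A-λI) row 1 is [-10, -30], so an eigenvector is (3, -1).
For λ=3: (A-λI) row 1 is [-15, -30], so an eigenvector is (2, -1).
General solution: C_1e^(-2t)(3,-1) + C_2e^(3t)(2,-1).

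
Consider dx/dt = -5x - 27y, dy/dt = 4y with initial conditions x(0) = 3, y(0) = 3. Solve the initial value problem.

x(t) = -9e^(4t) + 12e^(-5t), y(t) = 3e^(4t)

Coefficient matrix A = [[-5, -27], [0, 4]].
Characteristic polynomial det(A - λI) = λ^2 + λ - 20 = 0.
Eigenvalues λ = 4, -5.
For λ=4: (A-λI) row 1 is [-9, -27], so an eigenvector is (-3, 1).
For λ=-5: (A-λI) row 1 is [0, -27], so an eigenvector is (1, 0).
General solution: c_1e^(4t)(-3,1) + c_2e^(-5t)(1,0).
Applying x(0)=3, y(0)=3 gives c_1=3, c_2=12.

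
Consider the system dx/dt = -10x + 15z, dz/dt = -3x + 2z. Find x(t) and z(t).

x(t) = -K_1e^(-4t)sin(3t) - 2K_1e^(-4t)cos(3t) - 2K_2e^(-4t)sin(3t) + K_2e^(-4t)cos(3t), z(t) = -K_1e^(-4t)cos(3t) - K_2e^(-4t)sin(3t)

Coefficient matrix A = [[-10, 15], [-3, 2]].
Characteristic polynomial det(A - λI) = λ^2 + 8λ + 25 = 0.
Eigenvalues λ = -4 ± 3i (complex conjugate pair).
For λ=-4+3i: an eigenvector is (-2,-1) - i(-1,0) = (-2 + i, -1).
A real fundamental pair from Re and Im of e^((-4+3i)t)v: X_1 = e^(-4t)(cos(3t)·(-2,-1) + sin(3t)·(-1,0)), X_2 = e^(-4t)(sin(3t)·(-2,-1) - cos(3t)·(-1,0)).
General solution: K_1X_1 + K_2X_2.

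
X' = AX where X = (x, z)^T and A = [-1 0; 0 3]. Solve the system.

Coefficient matrix A = [[-1, 0], [0, 3]].
Characteristic polynomial det(A - λI) = λ^2 - 2λ - 3 = 0.
Eigenvalues λ = 3, -1.
For λ=3: (A-λI) row 1 is [-4, 0], so an eigenvector is (0, -1).
For λ=-1: (A-λI) row 2 is [0, 4], so an eigenvector is (1, 0).
General solution: c_1e^(3t)(0,-1) + c_2e^(-t)(1,0).

x(t) = c_2e^(-t), z(t) = -c_1e^(3t)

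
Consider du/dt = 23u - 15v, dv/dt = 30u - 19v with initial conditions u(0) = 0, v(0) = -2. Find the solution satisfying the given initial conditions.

Coefficient matrix A = [[23, -15], [30, -19]].
Characteristic polynomial det(A - λI) = λ^2 - 4λ + 13 = 0.
Eigenvalues λ = 2 ± 3i (complex conjugate pair).
For λ=2+3i: an eigenvector is (2,3) - i(-1,-1) = (2 + i, 3 + i).
A real fundamental pair from Re and Im of e^((2+3i)t)v: X_1 = e^(2t)(cos(3t)·(2,3) + sin(3t)·(-1,-1)), X_2 = e^(2t)(sin(3t)·(2,3) - cos(3t)·(-1,-1)).
General solution: K_1X_1 + K_2X_2.
Applying u(0)=0, v(0)=-2 gives K_1=-2, K_2=4.

u(t) = 10e^(2t)sin(3t), v(t) = 14e^(2t)sin(3t) - 2e^(2t)cos(3t)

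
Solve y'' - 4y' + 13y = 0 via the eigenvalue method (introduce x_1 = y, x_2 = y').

y(t) = C_1e^(2t)cos(3t) + C_2e^(2t)sin(3t)

Let x_1 = y, x_2 = y'. Then x_1' = x_2 and x_2' = -13x_1 + 4x_2.
A = [[0,1],[-13,4]]; det(A-λI) = λ^2 - 4λ + 13.
Eigenvalues λ = 2 ± 3i.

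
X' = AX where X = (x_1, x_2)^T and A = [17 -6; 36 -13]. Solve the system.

Coefficient matrix A = [[17, -6], [36, -13]].
Characteristic polynomial det(A - λI) = λ^2 - 4λ - 5 = 0.
Eigenvalues λ = -1, 5.
For λ=-1: (A-λI) row 1 is [18, -6], so an eigenvector is (1, 3).
For λ=5: (A-λI) row 1 is [12, -6], so an eigenvector is (-1, -2).
General solution: C_1e^(-t)(1,3) + C_2e^(5t)(-1,-2).

x_1(t) = C_1e^(-t) - C_2e^(5t), x_2(t) = 3C_1e^(-t) - 2C_2e^(5t)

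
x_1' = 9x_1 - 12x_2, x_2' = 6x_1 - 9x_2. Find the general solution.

x_1(t) = -c_1e^(-3t) - 2c_2e^(3t), x_2(t) = -c_1e^(-3t) - c_2e^(3t)

Coefficient matrix A = [[9, -12], [6, -9]].
Characteristic polynomial det(A - λI) = λ^2 - 9 = 0.
Eigenvalues λ = -3, 3.
For λ=-3: (A-λI) row 1 is [12, -12], so an eigenvector is (-1, -1).
For λ=3: (A-λI) row 1 is [6, -12], so an eigenvector is (-2, -1).
General solution: c_1e^(-3t)(-1,-1) + c_2e^(3t)(-2,-1).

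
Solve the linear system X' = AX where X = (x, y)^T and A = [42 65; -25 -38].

Coefficient matrix A = [[42, 65], [-25, -38]].
Characteristic polynomial det(A - λI) = λ^2 - 4λ + 29 = 0.
Eigenvalues λ = 2 ± 5i (complex conjugate pair).
For λ=2+5i: an eigenvector is (-2,1) - i(-3,2) = (-2 + 3i, 1 - 2i).
A real fundamental pair from Re and Im of e^((2+5i)t)v: X_1 = e^(2t)(cos(5t)·(-2,1) + sin(5t)·(-3,2)), X_2 = e^(2t)(sin(5t)·(-2,1) - cos(5t)·(-3,2)).
General solution: K_1X_1 + K_2X_2.

x(t) = -3K_1e^(2t)sin(5t) - 2K_1e^(2t)cos(5t) - 2K_2e^(2t)sin(5t) + 3K_2e^(2t)cos(5t), y(t) = 2K_1e^(2t)sin(5t) + K_1e^(2t)cos(5t) + K_2e^(2t)sin(5t) - 2K_2e^(2t)cos(5t)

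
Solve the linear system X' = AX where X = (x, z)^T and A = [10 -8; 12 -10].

x(t) = C_1e^(2t) + 2C_2e^(-2t), z(t) = C_1e^(2t) + 3C_2e^(-2t)

Coefficient matrix A = [[10, -8], [12, -10]].
Characteristic polynomial det(A - λI) = λ^2 - 4 = 0.
Eigenvalues λ = 2, -2.
For λ=2: (A-λI) row 1 is [8, -8], so an eigenvector is (1, 1).
For λ=-2: (A-λI) row 1 is [12, -8], so an eigenvector is (2, 3).
General solution: C_1e^(2t)(1,1) + C_2e^(-2t)(2,3).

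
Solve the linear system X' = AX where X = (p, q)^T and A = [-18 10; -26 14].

Coefficient matrix A = [[-18, 10], [-26, 14]].
Characteristic polynomial det(A - λI) = λ^2 + 4λ + 8 = 0.
Eigenvalues λ = -2 ± 2i (complex conjugate pair).
For λ=-2+2i: an eigenvector is (-1,-2) - i(-2,-3) = (-1 + 2i, -2 + 3i).
A real fundamental pair from Re and Im of e^((-2+2i)t)v: X_1 = e^(-2t)(cos(2t)·(-1,-2) + sin(2t)·(-2,-3)), X_2 = e^(-2t)(sin(2t)·(-1,-2) - cos(2t)·(-2,-3)).
General solution: C_1X_1 + C_2X_2.

p(t) = -2C_1e^(-2t)sin(2t) - C_1e^(-2t)cos(2t) - C_2e^(-2t)sin(2t) + 2C_2e^(-2t)cos(2t), q(t) = -3C_1e^(-2t)sin(2t) - 2C_1e^(-2t)cos(2t) - 2C_2e^(-2t)sin(2t) + 3C_2e^(-2t)cos(2t)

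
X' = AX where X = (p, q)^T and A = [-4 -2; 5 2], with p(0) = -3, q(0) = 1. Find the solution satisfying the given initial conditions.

Coefficient matrix A = [[-4, -2], [5, 2]].
Characteristic polynomial det(A - λI) = λ^2 + 2λ + 2 = 0.
Eigenvalues λ = -1 ± i (complex conjugate pair).
For λ=-1+i: an eigenvector is (-1,2) - i(-1,1) = (-1 + i, 2 - i).
A real fundamental pair from Re and Im of e^((-1+i)t)v: X_1 = e^(-t)(cos(t)·(-1,2) + sin(t)·(-1,1)), X_2 = e^(-t)(sin(t)·(-1,2) - cos(t)·(-1,1)).
General solution: K_1X_1 + K_2X_2.
Applying p(0)=-3, q(0)=1 gives K_1=-2, K_2=-5.

p(t) = 7e^(-t)sin(t) - 3e^(-t)cos(t), q(t) = -12e^(-t)sin(t) + e^(-t)cos(t)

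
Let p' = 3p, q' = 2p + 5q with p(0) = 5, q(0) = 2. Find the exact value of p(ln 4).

320

A = [[3,0],[2,5]]; eigenvalues λ = 5, 3.
Eigenvectors: (0,1) for λ=5, (-1,1) for λ=3.
From the initial condition, c_1 = 7, c_2 = -5.
p(ln 4) = (7)(4^5)(0) + (-5)(4^3)(-1) = 320.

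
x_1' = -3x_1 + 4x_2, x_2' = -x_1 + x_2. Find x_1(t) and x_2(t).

x_1(t) = 2K_1e^(-t) + 2K_2te^(-t) + K_2e^(-t), x_2(t) = K_1e^(-t) + K_2te^(-t) + K_2e^(-t)

Coefficient matrix A = [[-3, 4], [-1, 1]].
Characteristic polynomial det(A - λI) = λ^2 + 2λ + 1 = 0.
Single eigenvalue λ = -1 with algebraic multiplicity 2.
Eigenvector v = (2,1); generalized eigenvector w with (A-λI)w=v is (1,1).
General solution: e^(-t)[K_1·v + K_2·(t·v + w)].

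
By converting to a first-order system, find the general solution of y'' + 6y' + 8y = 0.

y(t) = C_1e^(-4t) + C_2e^(-2t)

Let x_1 = y, x_2 = y'. Then x_1' = x_2 and x_2' = -8x_1 - 6x_2.
A = [[0,1],[-8,-6]]; det(A-λI) = λ^2 + 6λ + 8.
Eigenvalues λ = -4, -2 with eigenvectors (1,-4), (1,-2).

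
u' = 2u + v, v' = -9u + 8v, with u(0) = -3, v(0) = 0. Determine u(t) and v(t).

Coefficient matrix A = [[2, 1], [-9, 8]].
Characteristic polynomial det(A - λI) = λ^2 - 10λ + 25 = 0.
Single eigenvalue λ = 5 with algebraic multiplicity 2.
Eigenvector v = (-1,-3); generalized eigenvector w with (A-λI)w=v is (0,-1).
General solution: e^(5t)[c_1·v + c_2·(t·v + w)].
Applying u(0)=-3, v(0)=0 gives c_1=3, c_2=-9.

u(t) = 9te^(5t) - 3e^(5t), v(t) = 27te^(5t)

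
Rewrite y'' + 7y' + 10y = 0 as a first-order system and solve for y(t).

y(t) = C_1e^(-5t) + C_2e^(-2t)

Let x_1 = y, x_2 = y'. Then x_1' = x_2 and x_2' = -10x_1 - 7x_2.
A = [[0,1],[-10,-7]]; det(A-λI) = λ^2 + 7λ + 10.
Eigenvalues λ = -5, -2 with eigenvectors (1,-5), (1,-2).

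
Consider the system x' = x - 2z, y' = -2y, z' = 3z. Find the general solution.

Coefficient matrix A = [[1, 0, -2], [0, -2, 0], [0, 0, 3]].
det(A - λI) = 0 gives eigenvalues λ = 3, 1, -2.
For λ=3: eigenvector (1,0,-1).
For λ=1: eigenvector (1,0,0).
For λ=-2: eigenvector (0,1,0).
General solution: C_1e^(3t)(1,0,-1) + C_2e^(t)(1,0,0) + C_3e^(-2t)(0,1,0).

x(t) = C_1e^(3t) + C_2e^(t), y(t) = C_3e^(-2t), z(t) = -C_1e^(3t)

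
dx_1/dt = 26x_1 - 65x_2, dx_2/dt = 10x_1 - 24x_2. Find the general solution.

Coefficient matrix A = [[26, -65], [10, -24]].
Characteristic polynomial det(A - λI) = λ^2 - 2λ + 26 = 0.
Eigenvalues λ = 1 ± 5i (complex conjugate pair).
For λ=1+5i: an eigenvector is (-3,-1) - i(-2,-1) = (-3 + 2i, -1 + i).
A real fundamental pair from Re and Im of e^((1+5i)t)v: X_1 = e^(t)(cos(5t)·(-3,-1) + sin(5t)·(-2,-1)), X_2 = e^(t)(sin(5t)·(-3,-1) - cos(5t)·(-2,-1)).
General solution: C_1X_1 + C_2X_2.

x_1(t) = -2C_1e^(t)sin(5t) - 3C_1e^(t)cos(5t) - 3C_2e^(t)sin(5t) + 2C_2e^(t)cos(5t), x_2(t) = -C_1e^(t)sin(5t) - C_1e^(t)cos(5t) - C_2e^(t)sin(5t) + C_2e^(t)cos(5t)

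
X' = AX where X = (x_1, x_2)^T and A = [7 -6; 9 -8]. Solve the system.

x_1(t) = c_1e^(t) + 2c_2e^(-2t), x_2(t) = c_1e^(t) + 3c_2e^(-2t)

Coefficient matrix A = [[7, -6], [9, -8]].
Characteristic polynomial det(A - λI) = λ^2 + λ - 2 = 0.
Eigenvalues λ = 1, -2.
For λ=1: (A-λI) row 1 is [6, -6], so an eigenvector is (1, 1).
For λ=-2: (A-λI) row 1 is [9, -6], so an eigenvector is (2, 3).
General solution: c_1e^(t)(1,1) + c_2e^(-2t)(2,3).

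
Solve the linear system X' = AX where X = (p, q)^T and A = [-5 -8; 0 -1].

Coefficient matrix A = [[-5, -8], [0, -1]].
Characteristic polynomial det(A - λI) = λ^2 + 6λ + 5 = 0.
Eigenvalues λ = -1, -5.
For λ=-1: (A-λI) row 1 is [-4, -8], so an eigenvector is (2, -1).
For λ=-5: (A-λI) row 1 is [0, -8], so an eigenvector is (-1, 0).
General solution: K_1e^(-t)(2,-1) + K_2e^(-5t)(-1,0).

p(t) = 2K_1e^(-t) - K_2e^(-5t), q(t) = -K_1e^(-t)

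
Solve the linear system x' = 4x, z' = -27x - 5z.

x(t) = K_2e^(4t), z(t) = K_1e^(-5t) - 3K_2e^(4t)

Coefficient matrix A = [[4, 0], [-27, -5]].
Characteristic polynomial det(A - λI) = λ^2 + λ - 20 = 0.
Eigenvalues λ = -5, 4.
For λ=-5: (A-λI) row 1 is [9, 0], so an eigenvector is (0, 1).
For λ=4: (A-λI) row 2 is [-27, -9], so an eigenvector is (1, -3).
General solution: K_1e^(-5t)(0,1) + K_2e^(4t)(1,-3).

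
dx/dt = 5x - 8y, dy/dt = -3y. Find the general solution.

x(t) = -K_1e^(-3t) + K_2e^(5t), y(t) = -K_1e^(-3t)

Coefficient matrix A = [[5, -8], [0, -3]].
Characteristic polynomial det(A - λI) = λ^2 - 2λ - 15 = 0.
Eigenvalues λ = -3, 5.
For λ=-3: (A-λI) row 1 is [8, -8], so an eigenvector is (-1, -1).
For λ=5: (A-λI) row 1 is [0, -8], so an eigenvector is (1, 0).
General solution: K_1e^(-3t)(-1,-1) + K_2e^(5t)(1,0).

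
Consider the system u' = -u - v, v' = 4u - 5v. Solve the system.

u(t) = K_1e^(-3t) + K_2te^(-3t), v(t) = 2K_1e^(-3t) + 2K_2te^(-3t) - K_2e^(-3t)

Coefficient matrix A = [[-1, -1], [4, -5]].
Characteristic polynomial det(A - λI) = λ^2 + 6λ + 9 = 0.
Single eigenvalue λ = -3 with algebraic multiplicity 2.
Eigenvector v = (1,2); generalized eigenvector w with (A-λI)w=v is (0,-1).
General solution: e^(-3t)[K_1·v + K_2·(t·v + w)].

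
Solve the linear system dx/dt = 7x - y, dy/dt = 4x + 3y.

x(t) = K_1e^(5t) + K_2te^(5t) + K_2e^(5t), y(t) = 2K_1e^(5t) + 2K_2te^(5t) + K_2e^(5t)

Coefficient matrix A = [[7, -1], [4, 3]].
Characteristic polynomial det(A - λI) = λ^2 - 10λ + 25 = 0.
Single eigenvalue λ = 5 with algebraic multiplicity 2.
Eigenvector v = (1,2); generalized eigenvector w with (A-λI)w=v is (1,1).
General solution: e^(5t)[K_1·v + K_2·(t·v + w)].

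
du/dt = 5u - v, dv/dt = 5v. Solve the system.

u(t) = K_1e^(5t) + K_2te^(5t) + 3K_2e^(5t), v(t) = -K_2e^(5t)

Coefficient matrix A = [[5, -1], [0, 5]].
Characteristic polynomial det(A - λI) = λ^2 - 10λ + 25 = 0.
Single eigenvalue λ = 5 with algebraic multiplicity 2.
Eigenvector v = (1,0); generalized eigenvector w with (A-λI)w=v is (3,-1).
General solution: e^(5t)[K_1·v + K_2·(t·v + w)].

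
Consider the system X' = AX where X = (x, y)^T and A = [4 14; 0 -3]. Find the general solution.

Coefficient matrix A = [[4, 14], [0, -3]].
Characteristic polynomial det(A - λI) = λ^2 - λ - 12 = 0.
Eigenvalues λ = -3, 4.
For λ=-3: (A-λI) row 1 is [7, 14], so an eigenvector is (-2, 1).
For λ=4: (A-λI) row 1 is [0, 14], so an eigenvector is (1, 0).
General solution: K_1e^(-3t)(-2,1) + K_2e^(4t)(1,0).

x(t) = -2K_1e^(-3t) + K_2e^(4t), y(t) = K_1e^(-3t)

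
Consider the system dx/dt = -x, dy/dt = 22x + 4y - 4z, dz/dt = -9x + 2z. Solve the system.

Coefficient matrix A = [[-1, 0, 0], [22, 4, -4], [-9, 0, 2]].
det(A - λI) = 0 gives eigenvalues λ = -1, 4, 2.
For λ=-1: eigenvector (1,-2,3).
For λ=4: eigenvector (0,1,0).
For λ=2: eigenvector (0,2,1).
General solution: c_1e^(-t)(1,-2,3) + c_2e^(4t)(0,1,0) + c_3e^(2t)(0,2,1).

x(t) = c_1e^(-t), y(t) = -2c_1e^(-t) + c_2e^(4t) + 2c_3e^(2t), z(t) = 3c_1e^(-t) + c_3e^(2t)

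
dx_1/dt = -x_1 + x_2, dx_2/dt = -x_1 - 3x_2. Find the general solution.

x_1(t) = -c_1e^(-2t) - c_2te^(-2t), x_2(t) = c_1e^(-2t) + c_2te^(-2t) - c_2e^(-2t)

Coefficient matrix A = [[-1, 1], [-1, -3]].
Characteristic polynomial det(A - λI) = λ^2 + 4λ + 4 = 0.
Single eigenvalue λ = -2 with algebraic multiplicity 2.
Eigenvector v = (-1,1); generalized eigenvector w with (A-λI)w=v is (0,-1).
General solution: e^(-2t)[c_1·v + c_2·(t·v + w)].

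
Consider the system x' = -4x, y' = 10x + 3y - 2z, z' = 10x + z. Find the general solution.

x(t) = C_2e^(-4t), y(t) = C_1e^(3t) - 2C_2e^(-4t) + C_3e^(t), z(t) = -2C_2e^(-4t) + C_3e^(t)

Coefficient matrix A = [[-4, 0, 0], [10, 3, -2], [10, 0, 1]].
det(A - λI) = 0 gives eigenvalues λ = 3, -4, 1.
For λ=3: eigenvector (0,1,0).
For λ=-4: eigenvector (1,-2,-2).
For λ=1: eigenvector (0,1,1).
General solution: C_1e^(3t)(0,1,0) + C_2e^(-4t)(1,-2,-2) + C_3e^(t)(0,1,1).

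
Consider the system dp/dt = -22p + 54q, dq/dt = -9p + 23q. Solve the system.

p(t) = 2c_1e^(5t) - 3c_2e^(-4t), q(t) = c_1e^(5t) - c_2e^(-4t)

Coefficient matrix A = [[-22, 54], [-9, 23]].
Characteristic polynomial det(A - λI) = λ^2 - λ - 20 = 0.
Eigenvalues λ = 5, -4.
For λ=5: (A-λI) row 1 is [-27, 54], so an eigenvector is (2, 1).
For λ=-4: (A-λI) row 1 is [-18, 54], so an eigenvector is (-3, -1).
General solution: c_1e^(5t)(2,1) + c_2e^(-4t)(-3,-1).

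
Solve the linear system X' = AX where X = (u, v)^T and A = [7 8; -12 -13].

u(t) = -2c_1e^(-5t) - c_2e^(-t), v(t) = 3c_1e^(-5t) + c_2e^(-t)

Coefficient matrix A = [[7, 8], [-12, -13]].
Characteristic polynomial det(A - λI) = λ^2 + 6λ + 5 = 0.
Eigenvalues λ = -5, -1.
For λ=-5: (A-λI) row 1 is [12, 8], so an eigenvector is (-2, 3).
For λ=-1: (A-λI) row 1 is [8, 8], so an eigenvector is (-1, 1).
General solution: c_1e^(-5t)(-2,3) + c_2e^(-t)(-1,1).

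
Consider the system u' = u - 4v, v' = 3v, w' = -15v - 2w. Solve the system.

u(t) = -2C_1e^(3t) + C_2e^(t), v(t) = C_1e^(3t), w(t) = -3C_1e^(3t) + C_3e^(-2t)

Coefficient matrix A = [[1, -4, 0], [0, 3, 0], [0, -15, -2]].
det(A - λI) = 0 gives eigenvalues λ = 3, 1, -2.
For λ=3: eigenvector (-2,1,-3).
For λ=1: eigenvector (1,0,0).
For λ=-2: eigenvector (0,0,1).
General solution: C_1e^(3t)(-2,1,-3) + C_2e^(t)(1,0,0) + C_3e^(-2t)(0,0,1).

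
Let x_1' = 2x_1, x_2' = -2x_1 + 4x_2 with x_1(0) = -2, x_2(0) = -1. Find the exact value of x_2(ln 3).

63

A = [[2,0],[-2,4]]; eigenvalues λ = 2, 4.
Eigenvectors: (-1,-1) for λ=2, (0,1) for λ=4.
From the initial condition, c_1 = 2, c_2 = 1.
x_2(ln 3) = (2)(3^2)(-1) + (1)(3^4)(1) = 63.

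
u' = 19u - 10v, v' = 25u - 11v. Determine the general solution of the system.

u(t) = -c_1e^(4t)sin(5t) + c_1e^(4t)cos(5t) + c_2e^(4t)sin(5t) + c_2e^(4t)cos(5t), v(t) = -c_1e^(4t)sin(5t) + 2c_1e^(4t)cos(5t) + 2c_2e^(4t)sin(5t) + c_2e^(4t)cos(5t)

Coefficient matrix A = [[19, -10], [25, -11]].
Characteristic polynomial det(A - λI) = λ^2 - 8λ + 41 = 0.
Eigenvalues λ = 4 ± 5i (complex conjugate pair).
For λ=4+5i: an eigenvector is (1,2) - i(-1,-1) = (1 + i, 2 + i).
A real fundamental pair from Re and Im of e^((4+5i)t)v: X_1 = e^(4t)(cos(5t)·(1,2) + sin(5t)·(-1,-1)), X_2 = e^(4t)(sin(5t)·(1,2) - cos(5t)·(-1,-1)).
General solution: c_1X_1 + c_2X_2.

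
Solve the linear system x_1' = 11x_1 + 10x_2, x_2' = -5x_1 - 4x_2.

x_1(t) = K_1e^(t) + 2K_2e^(6t), x_2(t) = -K_1e^(t) - K_2e^(6t)

Coefficient matrix A = [[11, 10], [-5, -4]].
Characteristic polynomial det(A - λI) = λ^2 - 7λ + 6 = 0.
Eigenvalues λ = 1, 6.
For λ=1: (A-λI) row 1 is [10, 10], so an eigenvector is (1, -1).
For λ=6: (A-λI) row 1 is [5, 10], so an eigenvector is (2, -1).
General solution: K_1e^(t)(1,-1) + K_2e^(6t)(2,-1).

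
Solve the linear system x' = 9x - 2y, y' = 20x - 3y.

Coefficient matrix A = [[9, -2], [20, -3]].
Characteristic polynomial det(A - λI) = λ^2 - 6λ + 13 = 0.
Eigenvalues λ = 3 ± 2i (complex conjugate pair).
For λ=3+2i: an eigenvector is (-1,-3) - i(0,-1) = (-1, -3 + i).
A real fundamental pair from Re and Im of e^((3+2i)t)v: X_1 = e^(3t)(cos(2t)·(-1,-3) + sin(2t)·(0,-1)), X_2 = e^(3t)(sin(2t)·(-1,-3) - cos(2t)·(0,-1)).
General solution: K_1X_1 + K_2X_2.

x(t) = -K_1e^(3t)cos(2t) - K_2e^(3t)sin(2t), y(t) = -K_1e^(3t)sin(2t) - 3K_1e^(3t)cos(2t) - 3K_2e^(3t)sin(2t) + K_2e^(3t)cos(2t)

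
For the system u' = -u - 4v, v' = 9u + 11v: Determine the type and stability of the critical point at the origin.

unstable improper node

A = [[-1,-4],[9,11]]; det(A-λI) = λ^2 - 10λ + 25.
repeated λ = 5 with a single eigenvector.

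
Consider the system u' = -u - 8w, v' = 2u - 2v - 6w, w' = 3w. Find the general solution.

u(t) = K_1e^(-t) - 2K_2e^(3t), v(t) = 2K_1e^(-t) - 2K_2e^(3t) + K_3e^(-2t), w(t) = K_2e^(3t)

Coefficient matrix A = [[-1, 0, -8], [2, -2, -6], [0, 0, 3]].
det(A - λI) = 0 gives eigenvalues λ = -1, 3, -2.
For λ=-1: eigenvector (1,2,0).
For λ=3: eigenvector (-2,-2,1).
For λ=-2: eigenvector (0,1,0).
General solution: K_1e^(-t)(1,2,0) + K_2e^(3t)(-2,-2,1) + K_3e^(-2t)(0,1,0).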